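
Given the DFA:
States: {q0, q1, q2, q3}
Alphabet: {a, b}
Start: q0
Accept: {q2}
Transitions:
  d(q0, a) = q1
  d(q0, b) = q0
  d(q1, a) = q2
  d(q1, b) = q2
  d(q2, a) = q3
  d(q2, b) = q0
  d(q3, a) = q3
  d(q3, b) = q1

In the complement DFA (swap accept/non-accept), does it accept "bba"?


Trace: q0 -> q0 -> q0 -> q1
Final: q1
Original accept: {q2}
Complement: q1 is not in original accept

Yes, complement accepts (original rejects)


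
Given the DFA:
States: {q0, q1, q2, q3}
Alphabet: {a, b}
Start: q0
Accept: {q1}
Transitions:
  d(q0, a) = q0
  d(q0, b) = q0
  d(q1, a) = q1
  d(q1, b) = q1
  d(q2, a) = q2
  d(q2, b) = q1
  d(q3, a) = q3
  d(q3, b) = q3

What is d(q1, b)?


Looking up transition d(q1, b)

q1


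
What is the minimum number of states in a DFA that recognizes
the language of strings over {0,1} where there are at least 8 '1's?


States: count = 0, 1, ..., 7, and a final '>= 8' state.
Total: 8 + 1 = 9. Accept = '>= 8' state.

9


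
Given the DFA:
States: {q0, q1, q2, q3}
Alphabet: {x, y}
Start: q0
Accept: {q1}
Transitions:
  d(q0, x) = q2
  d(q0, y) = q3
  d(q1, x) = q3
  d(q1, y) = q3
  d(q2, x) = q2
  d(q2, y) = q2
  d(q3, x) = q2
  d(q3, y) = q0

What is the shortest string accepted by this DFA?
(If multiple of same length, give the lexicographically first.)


BFS by string length (lex-first path to each state shown):
  len 0: q0<-""
  len 1: q2<-"x", q3<-"y"
  len 2: q0<-"yy", q2<-"xx"
  len 3: q2<-"xxx", q3<-"yyy"
  len 4: q0<-"yyyy", q2<-"xxxx"
  len 5: q2<-"xxxxx", q3<-"yyyyy"
  len 6: q0<-"yyyyyy", q2<-"xxxxxx"
  len 7: q2<-"xxxxxxx", q3<-"yyyyyyy"
  len 8: q0<-"yyyyyyyy", q2<-"xxxxxxxx"

No string accepted (empty language)


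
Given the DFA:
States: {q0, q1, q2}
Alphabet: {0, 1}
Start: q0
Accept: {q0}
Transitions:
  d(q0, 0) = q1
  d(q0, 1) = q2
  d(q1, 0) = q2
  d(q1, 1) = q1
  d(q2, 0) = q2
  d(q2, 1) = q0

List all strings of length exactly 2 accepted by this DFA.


All strings of length 2: 4 total
Accepted: 1

"11"


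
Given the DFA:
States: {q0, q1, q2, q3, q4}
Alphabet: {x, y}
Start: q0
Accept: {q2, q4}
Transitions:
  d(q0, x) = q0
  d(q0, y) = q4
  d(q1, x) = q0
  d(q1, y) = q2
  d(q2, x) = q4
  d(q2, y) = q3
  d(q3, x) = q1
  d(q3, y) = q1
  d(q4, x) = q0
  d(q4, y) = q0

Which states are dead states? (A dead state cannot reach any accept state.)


Forward reachability from each state:
  q0 -> reaches accept state q4 (live)
  q1 -> reaches accept state q2 (live)
  q2 -> reaches accept state q2 (live)
  q3 -> reaches accept state q2 (live)
  q4 -> reaches accept state q4 (live)

None (all states can reach an accept state)


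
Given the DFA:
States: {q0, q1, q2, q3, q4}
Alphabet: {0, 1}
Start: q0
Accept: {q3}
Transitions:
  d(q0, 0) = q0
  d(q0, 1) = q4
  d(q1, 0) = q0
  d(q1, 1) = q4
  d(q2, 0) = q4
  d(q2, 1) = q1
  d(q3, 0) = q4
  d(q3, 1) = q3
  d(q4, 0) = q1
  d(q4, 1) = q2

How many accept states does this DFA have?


Accept states listed: {q3}
Counting: q3(1)

1


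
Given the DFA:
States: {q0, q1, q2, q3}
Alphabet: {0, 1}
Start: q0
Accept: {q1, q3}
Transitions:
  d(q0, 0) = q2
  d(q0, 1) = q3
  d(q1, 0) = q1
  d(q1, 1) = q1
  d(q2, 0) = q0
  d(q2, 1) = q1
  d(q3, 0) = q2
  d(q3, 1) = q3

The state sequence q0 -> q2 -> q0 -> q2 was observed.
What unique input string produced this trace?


Trace back each transition to find the symbol:
  q0 --[0]--> q2
  q2 --[0]--> q0
  q0 --[0]--> q2

"000"


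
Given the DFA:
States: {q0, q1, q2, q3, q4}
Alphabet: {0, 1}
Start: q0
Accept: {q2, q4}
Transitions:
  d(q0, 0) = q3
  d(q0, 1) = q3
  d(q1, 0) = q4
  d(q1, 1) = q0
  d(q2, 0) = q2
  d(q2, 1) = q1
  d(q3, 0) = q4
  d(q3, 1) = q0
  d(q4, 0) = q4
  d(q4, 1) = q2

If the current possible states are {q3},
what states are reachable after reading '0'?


Apply transition on '0' from each current state:
  d(q3, 0) = q4

{q4}


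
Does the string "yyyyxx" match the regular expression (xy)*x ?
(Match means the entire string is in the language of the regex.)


|string| = 6; first = 'y'; last = 'x'

No, "yyyyxx" does not match (xy)*x


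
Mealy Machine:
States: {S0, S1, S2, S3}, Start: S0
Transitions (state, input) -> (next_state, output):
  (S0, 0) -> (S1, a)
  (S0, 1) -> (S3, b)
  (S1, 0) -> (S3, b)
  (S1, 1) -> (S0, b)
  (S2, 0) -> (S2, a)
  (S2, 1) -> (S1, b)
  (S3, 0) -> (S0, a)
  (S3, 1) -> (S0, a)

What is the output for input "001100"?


Step-by-step:
  (S0, 0) -> (S1, a)
  (S1, 0) -> (S3, b)
  (S3, 1) -> (S0, a)
  (S0, 1) -> (S3, b)
  (S3, 0) -> (S0, a)
  (S0, 0) -> (S1, a)

"ababaa"


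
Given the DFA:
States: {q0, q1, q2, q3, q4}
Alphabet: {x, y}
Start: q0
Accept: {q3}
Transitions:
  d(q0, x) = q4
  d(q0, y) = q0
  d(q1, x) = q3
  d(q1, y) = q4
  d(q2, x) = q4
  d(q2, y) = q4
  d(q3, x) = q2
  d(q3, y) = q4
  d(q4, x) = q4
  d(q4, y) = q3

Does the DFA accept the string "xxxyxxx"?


Trace: q0 -> q4 -> q4 -> q4 -> q3 -> q2 -> q4 -> q4
Final state: q4
Accept states: {q3}

No, rejected (final state q4 is not an accept state)


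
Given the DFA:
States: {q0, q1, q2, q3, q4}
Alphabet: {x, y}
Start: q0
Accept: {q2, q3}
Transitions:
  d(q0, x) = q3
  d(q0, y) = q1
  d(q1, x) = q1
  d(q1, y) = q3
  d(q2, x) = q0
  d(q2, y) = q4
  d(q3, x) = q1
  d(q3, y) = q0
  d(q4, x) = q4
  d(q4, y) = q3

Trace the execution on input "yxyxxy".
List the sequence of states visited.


Input: yxyxxy
d(q0, y) = q1
d(q1, x) = q1
d(q1, y) = q3
d(q3, x) = q1
d(q1, x) = q1
d(q1, y) = q3


q0 -> q1 -> q1 -> q3 -> q1 -> q1 -> q3


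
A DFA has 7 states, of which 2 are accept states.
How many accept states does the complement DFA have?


Complement swaps accept and non-accept states.
7 - 2 = 5

5


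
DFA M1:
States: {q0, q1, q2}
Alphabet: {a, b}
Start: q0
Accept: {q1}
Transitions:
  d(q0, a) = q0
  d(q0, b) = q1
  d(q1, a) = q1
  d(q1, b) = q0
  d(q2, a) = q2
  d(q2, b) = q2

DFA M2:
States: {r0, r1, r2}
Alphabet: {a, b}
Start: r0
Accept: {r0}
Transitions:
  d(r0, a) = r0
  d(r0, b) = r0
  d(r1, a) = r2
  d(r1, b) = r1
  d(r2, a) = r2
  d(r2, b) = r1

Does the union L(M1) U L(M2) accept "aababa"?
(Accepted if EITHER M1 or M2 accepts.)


M1: final=q0 accepted=False
M2: final=r0 accepted=True

Yes, union accepts


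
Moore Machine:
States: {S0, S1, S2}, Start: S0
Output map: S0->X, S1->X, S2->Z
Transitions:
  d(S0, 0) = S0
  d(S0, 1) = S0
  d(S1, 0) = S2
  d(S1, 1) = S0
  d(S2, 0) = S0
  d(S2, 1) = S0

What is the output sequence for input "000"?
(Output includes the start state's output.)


Start: S0 (output X)
  --0--> S0 (output X)
  --0--> S0 (output X)
  --0--> S0 (output X)

"XXXX"


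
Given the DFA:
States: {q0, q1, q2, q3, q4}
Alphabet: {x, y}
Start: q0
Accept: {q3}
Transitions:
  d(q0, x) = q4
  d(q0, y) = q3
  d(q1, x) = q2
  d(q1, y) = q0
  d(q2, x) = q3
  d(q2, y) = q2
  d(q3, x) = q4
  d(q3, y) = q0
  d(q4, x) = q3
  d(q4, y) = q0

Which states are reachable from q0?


BFS from q0:
  layer 0: {q0}
  layer 1: {q3, q4}

{q0, q3, q4}


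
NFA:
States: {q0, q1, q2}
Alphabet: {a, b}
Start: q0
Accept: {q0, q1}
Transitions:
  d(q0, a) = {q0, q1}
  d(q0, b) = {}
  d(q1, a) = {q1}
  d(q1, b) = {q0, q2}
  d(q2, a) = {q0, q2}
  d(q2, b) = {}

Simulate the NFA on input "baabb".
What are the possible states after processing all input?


Start: {q0}
  --b--> {}
  --a--> {}
  --a--> {}
  --b--> {}
  --b--> {}

{} (empty set, no valid transitions)


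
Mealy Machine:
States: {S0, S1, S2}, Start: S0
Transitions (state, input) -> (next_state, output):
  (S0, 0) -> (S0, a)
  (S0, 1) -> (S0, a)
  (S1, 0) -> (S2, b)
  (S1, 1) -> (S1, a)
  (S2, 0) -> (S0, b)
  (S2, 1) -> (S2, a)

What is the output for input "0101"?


Step-by-step:
  (S0, 0) -> (S0, a)
  (S0, 1) -> (S0, a)
  (S0, 0) -> (S0, a)
  (S0, 1) -> (S0, a)

"aaaa"


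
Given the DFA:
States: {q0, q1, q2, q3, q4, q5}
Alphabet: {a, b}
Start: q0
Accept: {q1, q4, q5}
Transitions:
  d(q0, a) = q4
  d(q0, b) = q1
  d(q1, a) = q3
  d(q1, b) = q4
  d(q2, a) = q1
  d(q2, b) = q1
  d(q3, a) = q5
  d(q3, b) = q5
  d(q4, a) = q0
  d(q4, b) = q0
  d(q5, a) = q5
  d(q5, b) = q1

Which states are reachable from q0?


BFS from q0:
  layer 0: {q0}
  layer 1: {q1, q4}
  layer 2: {q3}
  layer 3: {q5}

{q0, q1, q3, q4, q5}


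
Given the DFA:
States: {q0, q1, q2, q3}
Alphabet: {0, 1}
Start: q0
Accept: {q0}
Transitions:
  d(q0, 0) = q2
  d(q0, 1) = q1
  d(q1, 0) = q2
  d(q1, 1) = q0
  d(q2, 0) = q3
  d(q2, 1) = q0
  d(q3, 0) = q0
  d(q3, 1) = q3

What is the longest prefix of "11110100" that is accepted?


Run the DFA, marking each prefix where the state is accepting:
  "" -> q0 [accept]
  "1" -> q1 [reject]
  "11" -> q0 [accept]
  "111" -> q1 [reject]
  "1111" -> q0 [accept]
  "11110" -> q2 [reject]
  "111101" -> q0 [accept]
  "1111010" -> q2 [reject]
  "11110100" -> q3 [reject]

"111101"


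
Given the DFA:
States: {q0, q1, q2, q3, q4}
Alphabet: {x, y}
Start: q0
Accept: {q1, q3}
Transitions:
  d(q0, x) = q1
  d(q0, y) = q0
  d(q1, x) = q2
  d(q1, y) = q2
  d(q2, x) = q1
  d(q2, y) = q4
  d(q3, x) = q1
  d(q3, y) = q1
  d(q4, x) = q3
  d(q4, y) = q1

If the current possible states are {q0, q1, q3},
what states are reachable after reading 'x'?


Apply transition on 'x' from each current state:
  d(q0, x) = q1
  d(q1, x) = q2
  d(q3, x) = q1

{q1, q2}


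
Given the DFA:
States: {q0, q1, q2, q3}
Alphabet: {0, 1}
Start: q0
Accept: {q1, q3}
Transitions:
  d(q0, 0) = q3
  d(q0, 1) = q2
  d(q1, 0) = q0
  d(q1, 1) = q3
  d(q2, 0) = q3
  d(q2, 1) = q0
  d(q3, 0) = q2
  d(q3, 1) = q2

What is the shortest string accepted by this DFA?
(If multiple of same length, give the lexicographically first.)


BFS by string length (lex-first path to each state shown):
  len 0: q0<-""
  len 1: q2<-"1", q3<-"0"
Found accept state at length 1.

"0"


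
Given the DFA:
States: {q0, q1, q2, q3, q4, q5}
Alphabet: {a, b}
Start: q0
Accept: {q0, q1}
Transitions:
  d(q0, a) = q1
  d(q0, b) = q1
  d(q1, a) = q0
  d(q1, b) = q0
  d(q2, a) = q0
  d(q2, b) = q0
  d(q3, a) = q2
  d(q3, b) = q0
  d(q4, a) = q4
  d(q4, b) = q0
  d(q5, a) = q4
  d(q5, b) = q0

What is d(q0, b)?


Looking up transition d(q0, b)

q1


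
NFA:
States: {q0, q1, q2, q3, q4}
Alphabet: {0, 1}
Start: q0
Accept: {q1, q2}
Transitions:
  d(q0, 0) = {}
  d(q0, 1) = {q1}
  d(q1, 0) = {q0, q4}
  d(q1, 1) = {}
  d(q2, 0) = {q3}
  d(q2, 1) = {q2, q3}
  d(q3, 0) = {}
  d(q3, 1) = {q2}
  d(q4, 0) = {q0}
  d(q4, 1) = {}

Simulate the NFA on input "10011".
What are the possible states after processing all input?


Start: {q0}
  --1--> {q1}
  --0--> {q0, q4}
  --0--> {q0}
  --1--> {q1}
  --1--> {}

{} (empty set, no valid transitions)


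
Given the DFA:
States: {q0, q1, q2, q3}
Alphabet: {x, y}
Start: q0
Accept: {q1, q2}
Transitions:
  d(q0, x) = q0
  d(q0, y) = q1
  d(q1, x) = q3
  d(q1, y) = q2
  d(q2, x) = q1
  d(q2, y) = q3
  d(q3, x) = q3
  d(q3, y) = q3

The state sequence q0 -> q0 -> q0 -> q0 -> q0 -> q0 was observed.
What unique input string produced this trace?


Trace back each transition to find the symbol:
  q0 --[x]--> q0
  q0 --[x]--> q0
  q0 --[x]--> q0
  q0 --[x]--> q0
  q0 --[x]--> q0

"xxxxx"


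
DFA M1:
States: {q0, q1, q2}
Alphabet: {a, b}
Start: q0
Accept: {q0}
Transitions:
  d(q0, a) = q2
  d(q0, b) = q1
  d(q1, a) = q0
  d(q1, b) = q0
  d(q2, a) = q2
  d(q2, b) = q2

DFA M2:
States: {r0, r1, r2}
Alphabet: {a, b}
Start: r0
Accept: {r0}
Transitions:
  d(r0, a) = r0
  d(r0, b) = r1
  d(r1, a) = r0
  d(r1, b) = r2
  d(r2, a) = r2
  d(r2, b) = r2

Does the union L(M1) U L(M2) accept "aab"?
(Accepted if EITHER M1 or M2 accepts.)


M1: final=q2 accepted=False
M2: final=r1 accepted=False

No, union rejects (neither accepts)


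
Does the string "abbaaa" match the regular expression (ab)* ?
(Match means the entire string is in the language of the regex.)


|string| = 6; first = 'a'; last = 'a'

No, "abbaaa" does not match (ab)*


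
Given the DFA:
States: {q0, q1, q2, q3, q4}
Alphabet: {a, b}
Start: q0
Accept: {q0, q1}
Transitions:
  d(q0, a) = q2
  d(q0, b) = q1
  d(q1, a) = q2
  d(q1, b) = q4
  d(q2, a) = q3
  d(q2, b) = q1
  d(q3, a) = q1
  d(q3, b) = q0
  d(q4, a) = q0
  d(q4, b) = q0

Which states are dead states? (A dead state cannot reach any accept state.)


Forward reachability from each state:
  q0 -> reaches accept state q0 (live)
  q1 -> reaches accept state q0 (live)
  q2 -> reaches accept state q0 (live)
  q3 -> reaches accept state q0 (live)
  q4 -> reaches accept state q0 (live)

None (all states can reach an accept state)


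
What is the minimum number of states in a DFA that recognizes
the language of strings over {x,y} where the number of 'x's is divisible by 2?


States track (count of 'x') mod 2.
Need 2 states: one per remainder 0..1; accept = remainder 0.

2


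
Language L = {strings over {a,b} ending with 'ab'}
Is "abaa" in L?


last two symbols = 'aa'

No, "abaa" is not in L


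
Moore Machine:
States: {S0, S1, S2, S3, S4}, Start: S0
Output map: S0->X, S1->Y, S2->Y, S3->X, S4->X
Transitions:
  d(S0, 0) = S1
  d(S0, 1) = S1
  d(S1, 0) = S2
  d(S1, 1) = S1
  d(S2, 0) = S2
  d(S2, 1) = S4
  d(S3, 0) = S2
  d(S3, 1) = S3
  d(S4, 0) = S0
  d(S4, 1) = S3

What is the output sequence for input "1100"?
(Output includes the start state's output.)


Start: S0 (output X)
  --1--> S1 (output Y)
  --1--> S1 (output Y)
  --0--> S2 (output Y)
  --0--> S2 (output Y)

"XYYYY"


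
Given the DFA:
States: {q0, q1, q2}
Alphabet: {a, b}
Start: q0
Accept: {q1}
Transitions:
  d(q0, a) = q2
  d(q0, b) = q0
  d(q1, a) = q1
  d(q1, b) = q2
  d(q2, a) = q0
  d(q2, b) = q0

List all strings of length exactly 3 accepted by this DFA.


All strings of length 3: 8 total
Accepted: 0

None


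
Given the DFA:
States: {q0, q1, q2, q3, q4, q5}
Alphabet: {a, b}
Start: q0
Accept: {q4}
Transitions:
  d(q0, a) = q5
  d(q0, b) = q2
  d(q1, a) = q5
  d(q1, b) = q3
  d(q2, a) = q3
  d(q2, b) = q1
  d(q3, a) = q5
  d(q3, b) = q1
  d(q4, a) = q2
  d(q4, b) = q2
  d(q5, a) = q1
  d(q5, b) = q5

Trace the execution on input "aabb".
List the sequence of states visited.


Input: aabb
d(q0, a) = q5
d(q5, a) = q1
d(q1, b) = q3
d(q3, b) = q1


q0 -> q5 -> q1 -> q3 -> q1


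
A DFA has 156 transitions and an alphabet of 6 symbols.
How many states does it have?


Each state has exactly one transition per symbol.
states = transitions / |alphabet| = 156 / 6 = 26

26


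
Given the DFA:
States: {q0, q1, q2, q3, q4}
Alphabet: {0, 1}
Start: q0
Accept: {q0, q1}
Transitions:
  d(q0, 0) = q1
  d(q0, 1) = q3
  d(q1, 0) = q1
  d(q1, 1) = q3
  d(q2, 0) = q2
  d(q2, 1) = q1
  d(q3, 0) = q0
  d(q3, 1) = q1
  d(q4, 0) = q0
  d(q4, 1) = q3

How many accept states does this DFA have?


Accept states listed: {q0, q1}
Counting: q0(1) q1(2)

2


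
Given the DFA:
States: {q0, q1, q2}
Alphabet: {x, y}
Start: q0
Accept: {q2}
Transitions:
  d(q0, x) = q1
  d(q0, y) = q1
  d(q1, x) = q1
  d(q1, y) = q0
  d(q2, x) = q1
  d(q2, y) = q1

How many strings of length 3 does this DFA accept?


Enumerating all length-3 strings:
  "xxx" -> q1 [reject]
  "xxy" -> q0 [reject]
  "xyx" -> q1 [reject]
  "xyy" -> q1 [reject]
  "yxx" -> q1 [reject]
  "yxy" -> q0 [reject]
  "yyx" -> q1 [reject]
  "yyy" -> q1 [reject]

0 out of 8


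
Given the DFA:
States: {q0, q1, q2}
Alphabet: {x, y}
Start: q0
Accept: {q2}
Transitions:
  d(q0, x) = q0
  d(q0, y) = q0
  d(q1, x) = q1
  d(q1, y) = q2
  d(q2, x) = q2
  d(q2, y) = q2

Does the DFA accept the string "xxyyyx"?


Trace: q0 -> q0 -> q0 -> q0 -> q0 -> q0 -> q0
Final state: q0
Accept states: {q2}

No, rejected (final state q0 is not an accept state)


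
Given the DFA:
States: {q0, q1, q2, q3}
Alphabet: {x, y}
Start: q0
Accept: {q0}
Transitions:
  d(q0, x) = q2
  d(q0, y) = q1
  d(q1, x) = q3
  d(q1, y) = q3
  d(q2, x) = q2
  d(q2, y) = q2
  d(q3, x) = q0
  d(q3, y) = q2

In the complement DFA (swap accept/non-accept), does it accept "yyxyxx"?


Trace: q0 -> q1 -> q3 -> q0 -> q1 -> q3 -> q0
Final: q0
Original accept: {q0}
Complement: q0 is in original accept

No, complement rejects (original accepts)


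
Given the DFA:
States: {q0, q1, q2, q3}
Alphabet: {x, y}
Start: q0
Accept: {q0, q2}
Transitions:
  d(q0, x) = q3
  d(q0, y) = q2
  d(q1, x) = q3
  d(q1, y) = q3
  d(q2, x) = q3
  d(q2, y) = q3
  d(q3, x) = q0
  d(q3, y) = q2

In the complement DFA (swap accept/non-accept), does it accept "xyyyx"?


Trace: q0 -> q3 -> q2 -> q3 -> q2 -> q3
Final: q3
Original accept: {q0, q2}
Complement: q3 is not in original accept

Yes, complement accepts (original rejects)


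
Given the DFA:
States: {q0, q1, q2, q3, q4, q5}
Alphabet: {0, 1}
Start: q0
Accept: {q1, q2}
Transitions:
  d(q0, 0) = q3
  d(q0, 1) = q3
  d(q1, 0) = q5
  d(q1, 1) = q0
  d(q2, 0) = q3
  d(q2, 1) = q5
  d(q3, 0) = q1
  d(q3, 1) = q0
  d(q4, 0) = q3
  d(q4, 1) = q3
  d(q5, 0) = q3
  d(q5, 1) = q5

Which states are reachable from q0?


BFS from q0:
  layer 0: {q0}
  layer 1: {q3}
  layer 2: {q1}
  layer 3: {q5}

{q0, q1, q3, q5}


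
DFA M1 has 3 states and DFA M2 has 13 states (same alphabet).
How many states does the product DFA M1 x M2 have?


Product construction pairs every M1 state with every M2 state.
3 * 13 = 39

39


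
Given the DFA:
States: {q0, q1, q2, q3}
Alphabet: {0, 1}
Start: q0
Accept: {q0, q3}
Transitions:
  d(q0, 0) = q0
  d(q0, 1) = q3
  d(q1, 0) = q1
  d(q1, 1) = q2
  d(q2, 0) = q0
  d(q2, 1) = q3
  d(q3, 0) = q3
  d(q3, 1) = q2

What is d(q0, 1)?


Looking up transition d(q0, 1)

q3


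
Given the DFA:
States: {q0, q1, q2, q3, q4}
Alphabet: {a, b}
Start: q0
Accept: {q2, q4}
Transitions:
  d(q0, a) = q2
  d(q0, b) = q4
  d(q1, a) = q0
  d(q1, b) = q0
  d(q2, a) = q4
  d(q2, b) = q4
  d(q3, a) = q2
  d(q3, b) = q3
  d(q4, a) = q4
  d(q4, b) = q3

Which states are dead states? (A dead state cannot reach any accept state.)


Forward reachability from each state:
  q0 -> reaches accept state q2 (live)
  q1 -> reaches accept state q2 (live)
  q2 -> reaches accept state q2 (live)
  q3 -> reaches accept state q2 (live)
  q4 -> reaches accept state q2 (live)

None (all states can reach an accept state)


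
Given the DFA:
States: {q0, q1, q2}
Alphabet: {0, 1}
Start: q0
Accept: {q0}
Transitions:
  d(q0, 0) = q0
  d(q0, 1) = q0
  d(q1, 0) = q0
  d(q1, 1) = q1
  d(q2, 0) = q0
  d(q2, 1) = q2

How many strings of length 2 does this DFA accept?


Enumerating all length-2 strings:
  "00" -> q0 [accept]
  "01" -> q0 [accept]
  "10" -> q0 [accept]
  "11" -> q0 [accept]

4 out of 4


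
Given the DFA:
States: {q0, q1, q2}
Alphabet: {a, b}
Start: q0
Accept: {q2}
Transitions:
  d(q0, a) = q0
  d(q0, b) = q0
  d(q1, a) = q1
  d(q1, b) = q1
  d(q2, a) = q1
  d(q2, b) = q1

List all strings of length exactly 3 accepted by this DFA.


All strings of length 3: 8 total
Accepted: 0

None


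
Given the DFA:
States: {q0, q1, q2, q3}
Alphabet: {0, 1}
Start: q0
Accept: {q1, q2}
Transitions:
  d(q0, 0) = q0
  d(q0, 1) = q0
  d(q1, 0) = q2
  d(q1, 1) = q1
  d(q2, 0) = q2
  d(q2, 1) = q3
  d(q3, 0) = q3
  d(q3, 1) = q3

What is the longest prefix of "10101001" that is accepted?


Run the DFA, marking each prefix where the state is accepting:
  "" -> q0 [reject]
  "1" -> q0 [reject]
  "10" -> q0 [reject]
  "101" -> q0 [reject]
  "1010" -> q0 [reject]
  "10101" -> q0 [reject]
  "101010" -> q0 [reject]
  "1010100" -> q0 [reject]
  "10101001" -> q0 [reject]

No prefix is accepted


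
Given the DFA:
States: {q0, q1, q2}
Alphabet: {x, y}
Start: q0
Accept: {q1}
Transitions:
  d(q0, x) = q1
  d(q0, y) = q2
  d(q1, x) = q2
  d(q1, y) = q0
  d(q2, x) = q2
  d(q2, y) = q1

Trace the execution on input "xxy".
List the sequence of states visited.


Input: xxy
d(q0, x) = q1
d(q1, x) = q2
d(q2, y) = q1


q0 -> q1 -> q2 -> q1


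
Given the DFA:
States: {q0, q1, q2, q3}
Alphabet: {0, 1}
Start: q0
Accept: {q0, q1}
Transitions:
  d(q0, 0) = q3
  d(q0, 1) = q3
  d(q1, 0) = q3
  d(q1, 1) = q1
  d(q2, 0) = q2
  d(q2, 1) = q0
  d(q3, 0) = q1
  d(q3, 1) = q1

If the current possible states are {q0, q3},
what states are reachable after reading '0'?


Apply transition on '0' from each current state:
  d(q0, 0) = q3
  d(q3, 0) = q1

{q1, q3}


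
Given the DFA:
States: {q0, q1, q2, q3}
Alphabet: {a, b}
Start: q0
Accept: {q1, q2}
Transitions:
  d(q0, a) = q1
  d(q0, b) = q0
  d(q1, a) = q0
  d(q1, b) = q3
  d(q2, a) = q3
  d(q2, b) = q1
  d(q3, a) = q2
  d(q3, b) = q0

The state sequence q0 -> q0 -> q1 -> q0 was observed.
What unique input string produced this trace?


Trace back each transition to find the symbol:
  q0 --[b]--> q0
  q0 --[a]--> q1
  q1 --[a]--> q0

"baa"


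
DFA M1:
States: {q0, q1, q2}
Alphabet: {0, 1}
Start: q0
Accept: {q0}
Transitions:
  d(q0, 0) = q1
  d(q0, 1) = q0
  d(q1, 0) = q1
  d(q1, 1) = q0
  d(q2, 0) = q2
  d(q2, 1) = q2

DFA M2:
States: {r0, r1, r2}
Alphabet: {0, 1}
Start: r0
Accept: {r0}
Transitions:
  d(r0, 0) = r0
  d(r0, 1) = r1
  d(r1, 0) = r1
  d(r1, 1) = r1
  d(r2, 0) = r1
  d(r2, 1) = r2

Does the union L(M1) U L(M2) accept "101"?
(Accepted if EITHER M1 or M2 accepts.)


M1: final=q0 accepted=True
M2: final=r1 accepted=False

Yes, union accepts


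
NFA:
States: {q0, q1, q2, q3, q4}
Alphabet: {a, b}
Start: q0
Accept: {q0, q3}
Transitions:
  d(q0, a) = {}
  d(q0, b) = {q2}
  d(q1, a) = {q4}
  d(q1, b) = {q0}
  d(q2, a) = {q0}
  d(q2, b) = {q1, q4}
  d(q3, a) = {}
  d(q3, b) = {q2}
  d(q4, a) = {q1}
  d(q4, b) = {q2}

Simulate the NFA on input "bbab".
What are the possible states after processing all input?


Start: {q0}
  --b--> {q2}
  --b--> {q1, q4}
  --a--> {q1, q4}
  --b--> {q0, q2}

{q0, q2}


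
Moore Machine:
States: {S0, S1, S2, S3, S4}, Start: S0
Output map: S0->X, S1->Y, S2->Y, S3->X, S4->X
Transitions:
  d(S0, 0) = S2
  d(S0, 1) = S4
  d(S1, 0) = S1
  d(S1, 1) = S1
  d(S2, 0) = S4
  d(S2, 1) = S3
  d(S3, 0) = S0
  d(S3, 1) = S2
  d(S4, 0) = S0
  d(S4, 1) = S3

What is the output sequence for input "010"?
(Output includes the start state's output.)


Start: S0 (output X)
  --0--> S2 (output Y)
  --1--> S3 (output X)
  --0--> S0 (output X)

"XYXX"


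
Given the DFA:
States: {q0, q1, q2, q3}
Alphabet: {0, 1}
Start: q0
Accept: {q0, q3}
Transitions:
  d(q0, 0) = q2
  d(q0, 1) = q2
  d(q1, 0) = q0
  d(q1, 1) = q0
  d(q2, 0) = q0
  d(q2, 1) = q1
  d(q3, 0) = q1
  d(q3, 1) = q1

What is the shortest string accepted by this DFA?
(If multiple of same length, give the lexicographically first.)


BFS by string length (lex-first path to each state shown):
  len 0: q0<-""
Found accept state at length 0.

"" (empty string)


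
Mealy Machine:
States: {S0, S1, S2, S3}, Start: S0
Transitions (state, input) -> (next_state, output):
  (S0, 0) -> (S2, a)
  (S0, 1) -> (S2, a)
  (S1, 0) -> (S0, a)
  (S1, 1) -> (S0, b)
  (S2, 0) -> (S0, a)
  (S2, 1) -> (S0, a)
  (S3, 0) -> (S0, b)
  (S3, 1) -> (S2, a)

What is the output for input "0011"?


Step-by-step:
  (S0, 0) -> (S2, a)
  (S2, 0) -> (S0, a)
  (S0, 1) -> (S2, a)
  (S2, 1) -> (S0, a)

"aaaa"


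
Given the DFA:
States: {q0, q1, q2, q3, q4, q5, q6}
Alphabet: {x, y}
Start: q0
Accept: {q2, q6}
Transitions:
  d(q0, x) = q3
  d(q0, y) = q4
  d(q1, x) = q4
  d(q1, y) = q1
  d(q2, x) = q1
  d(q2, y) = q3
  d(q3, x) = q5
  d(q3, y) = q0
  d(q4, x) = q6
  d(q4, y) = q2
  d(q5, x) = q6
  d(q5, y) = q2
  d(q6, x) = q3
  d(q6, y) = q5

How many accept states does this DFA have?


Accept states listed: {q2, q6}
Counting: q2(1) q6(2)

2


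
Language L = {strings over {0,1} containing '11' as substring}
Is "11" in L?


'11' occurs at index 0

Yes, "11" is in L


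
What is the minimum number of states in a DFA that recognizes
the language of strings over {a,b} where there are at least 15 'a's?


States: count = 0, 1, ..., 14, and a final '>= 15' state.
Total: 15 + 1 = 16. Accept = '>= 15' state.

16


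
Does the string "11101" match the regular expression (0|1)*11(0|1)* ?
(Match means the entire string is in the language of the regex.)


|string| = 5; first = '1'; last = '1'

Yes, "11101" matches (0|1)*11(0|1)*


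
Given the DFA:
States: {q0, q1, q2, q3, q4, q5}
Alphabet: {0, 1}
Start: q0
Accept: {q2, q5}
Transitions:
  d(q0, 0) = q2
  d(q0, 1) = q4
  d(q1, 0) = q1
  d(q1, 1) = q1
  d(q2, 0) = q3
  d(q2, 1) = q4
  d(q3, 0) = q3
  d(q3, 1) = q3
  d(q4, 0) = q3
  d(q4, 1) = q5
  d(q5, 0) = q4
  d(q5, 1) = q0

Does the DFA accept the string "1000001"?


Trace: q0 -> q4 -> q3 -> q3 -> q3 -> q3 -> q3 -> q3
Final state: q3
Accept states: {q2, q5}

No, rejected (final state q3 is not an accept state)


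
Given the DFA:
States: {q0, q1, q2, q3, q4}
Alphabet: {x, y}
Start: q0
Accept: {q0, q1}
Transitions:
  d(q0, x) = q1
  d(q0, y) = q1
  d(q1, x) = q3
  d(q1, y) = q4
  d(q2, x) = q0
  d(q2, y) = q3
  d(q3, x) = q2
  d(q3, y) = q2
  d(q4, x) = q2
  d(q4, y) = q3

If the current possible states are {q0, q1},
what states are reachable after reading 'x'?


Apply transition on 'x' from each current state:
  d(q0, x) = q1
  d(q1, x) = q3

{q1, q3}


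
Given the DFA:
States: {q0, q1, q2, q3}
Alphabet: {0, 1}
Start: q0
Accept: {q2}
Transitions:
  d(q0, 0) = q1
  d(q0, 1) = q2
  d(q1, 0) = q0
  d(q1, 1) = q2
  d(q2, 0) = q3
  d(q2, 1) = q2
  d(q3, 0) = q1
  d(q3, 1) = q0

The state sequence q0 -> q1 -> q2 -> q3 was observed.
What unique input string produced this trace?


Trace back each transition to find the symbol:
  q0 --[0]--> q1
  q1 --[1]--> q2
  q2 --[0]--> q3

"010"


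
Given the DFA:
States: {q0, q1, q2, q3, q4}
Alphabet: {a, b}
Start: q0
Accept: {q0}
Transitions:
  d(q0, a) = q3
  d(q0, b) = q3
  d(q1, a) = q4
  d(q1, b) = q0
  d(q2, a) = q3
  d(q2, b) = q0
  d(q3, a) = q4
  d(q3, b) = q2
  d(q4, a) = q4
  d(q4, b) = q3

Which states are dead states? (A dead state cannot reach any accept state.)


Forward reachability from each state:
  q0 -> reaches accept state q0 (live)
  q1 -> reaches accept state q0 (live)
  q2 -> reaches accept state q0 (live)
  q3 -> reaches accept state q0 (live)
  q4 -> reaches accept state q0 (live)

None (all states can reach an accept state)


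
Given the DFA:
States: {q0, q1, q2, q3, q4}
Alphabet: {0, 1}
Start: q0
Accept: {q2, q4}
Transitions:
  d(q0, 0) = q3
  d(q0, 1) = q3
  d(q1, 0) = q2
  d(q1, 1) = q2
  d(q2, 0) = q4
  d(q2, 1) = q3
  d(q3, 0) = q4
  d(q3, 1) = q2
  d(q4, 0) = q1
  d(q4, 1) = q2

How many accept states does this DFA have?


Accept states listed: {q2, q4}
Counting: q2(1) q4(2)

2


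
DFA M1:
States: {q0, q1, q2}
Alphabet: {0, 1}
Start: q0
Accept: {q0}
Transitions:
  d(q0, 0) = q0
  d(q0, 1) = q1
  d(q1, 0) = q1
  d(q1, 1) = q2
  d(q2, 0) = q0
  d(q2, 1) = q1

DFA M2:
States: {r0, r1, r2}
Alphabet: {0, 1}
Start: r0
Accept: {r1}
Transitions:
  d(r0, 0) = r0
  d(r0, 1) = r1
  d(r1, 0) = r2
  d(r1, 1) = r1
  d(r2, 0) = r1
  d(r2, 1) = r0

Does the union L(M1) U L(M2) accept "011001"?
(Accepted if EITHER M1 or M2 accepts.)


M1: final=q1 accepted=False
M2: final=r1 accepted=True

Yes, union accepts


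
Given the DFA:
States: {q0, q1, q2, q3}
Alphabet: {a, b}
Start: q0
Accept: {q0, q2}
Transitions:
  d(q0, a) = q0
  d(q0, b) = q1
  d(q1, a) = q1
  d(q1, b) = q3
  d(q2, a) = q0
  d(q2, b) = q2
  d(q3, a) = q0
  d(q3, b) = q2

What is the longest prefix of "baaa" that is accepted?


Run the DFA, marking each prefix where the state is accepting:
  "" -> q0 [accept]
  "b" -> q1 [reject]
  "ba" -> q1 [reject]
  "baa" -> q1 [reject]
  "baaa" -> q1 [reject]

""


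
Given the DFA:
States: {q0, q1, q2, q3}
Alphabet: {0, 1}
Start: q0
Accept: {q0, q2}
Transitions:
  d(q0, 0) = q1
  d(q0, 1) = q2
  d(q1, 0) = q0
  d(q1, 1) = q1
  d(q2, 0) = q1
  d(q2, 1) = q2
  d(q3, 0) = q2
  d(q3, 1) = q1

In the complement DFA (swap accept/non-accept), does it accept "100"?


Trace: q0 -> q2 -> q1 -> q0
Final: q0
Original accept: {q0, q2}
Complement: q0 is in original accept

No, complement rejects (original accepts)


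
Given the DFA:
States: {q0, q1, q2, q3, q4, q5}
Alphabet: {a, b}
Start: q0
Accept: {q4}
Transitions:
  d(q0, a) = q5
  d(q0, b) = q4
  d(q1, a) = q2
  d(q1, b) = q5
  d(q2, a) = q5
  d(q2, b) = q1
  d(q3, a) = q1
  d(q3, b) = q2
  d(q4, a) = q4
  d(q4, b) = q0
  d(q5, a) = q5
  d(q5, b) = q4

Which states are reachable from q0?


BFS from q0:
  layer 0: {q0}
  layer 1: {q4, q5}

{q0, q4, q5}


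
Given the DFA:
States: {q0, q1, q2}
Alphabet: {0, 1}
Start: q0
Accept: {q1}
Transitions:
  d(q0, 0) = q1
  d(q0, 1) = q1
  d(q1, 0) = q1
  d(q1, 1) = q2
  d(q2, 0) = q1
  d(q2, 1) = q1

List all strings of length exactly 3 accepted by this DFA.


All strings of length 3: 8 total
Accepted: 6

"000", "010", "011", "100", "110", "111"


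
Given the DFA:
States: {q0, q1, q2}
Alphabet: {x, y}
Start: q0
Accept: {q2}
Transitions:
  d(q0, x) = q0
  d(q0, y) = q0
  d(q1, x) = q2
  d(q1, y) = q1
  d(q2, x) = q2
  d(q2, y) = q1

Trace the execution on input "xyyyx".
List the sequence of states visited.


Input: xyyyx
d(q0, x) = q0
d(q0, y) = q0
d(q0, y) = q0
d(q0, y) = q0
d(q0, x) = q0


q0 -> q0 -> q0 -> q0 -> q0 -> q0


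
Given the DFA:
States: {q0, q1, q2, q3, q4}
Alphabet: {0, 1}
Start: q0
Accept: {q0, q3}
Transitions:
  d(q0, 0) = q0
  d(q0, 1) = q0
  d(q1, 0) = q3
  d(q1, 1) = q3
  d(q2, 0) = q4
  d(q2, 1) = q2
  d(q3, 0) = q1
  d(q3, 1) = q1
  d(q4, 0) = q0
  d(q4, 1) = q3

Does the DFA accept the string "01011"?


Trace: q0 -> q0 -> q0 -> q0 -> q0 -> q0
Final state: q0
Accept states: {q0, q3}

Yes, accepted (final state q0 is an accept state)


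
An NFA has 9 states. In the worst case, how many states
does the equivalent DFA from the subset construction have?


Subset construction: one DFA state per subset of NFA states.
2^9 = 512

512


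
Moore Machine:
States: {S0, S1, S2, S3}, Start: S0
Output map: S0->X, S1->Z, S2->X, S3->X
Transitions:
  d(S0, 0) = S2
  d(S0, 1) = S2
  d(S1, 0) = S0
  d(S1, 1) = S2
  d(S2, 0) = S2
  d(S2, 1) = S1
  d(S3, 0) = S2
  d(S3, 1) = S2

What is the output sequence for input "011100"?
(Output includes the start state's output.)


Start: S0 (output X)
  --0--> S2 (output X)
  --1--> S1 (output Z)
  --1--> S2 (output X)
  --1--> S1 (output Z)
  --0--> S0 (output X)
  --0--> S2 (output X)

"XXZXZXX"


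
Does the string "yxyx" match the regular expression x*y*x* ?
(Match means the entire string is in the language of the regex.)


|string| = 4; first = 'y'; last = 'x'

No, "yxyx" does not match x*y*x*


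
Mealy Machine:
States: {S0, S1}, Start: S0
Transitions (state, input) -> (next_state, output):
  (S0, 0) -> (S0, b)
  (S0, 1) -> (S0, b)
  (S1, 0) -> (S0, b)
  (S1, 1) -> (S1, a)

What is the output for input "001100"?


Step-by-step:
  (S0, 0) -> (S0, b)
  (S0, 0) -> (S0, b)
  (S0, 1) -> (S0, b)
  (S0, 1) -> (S0, b)
  (S0, 0) -> (S0, b)
  (S0, 0) -> (S0, b)

"bbbbbb"


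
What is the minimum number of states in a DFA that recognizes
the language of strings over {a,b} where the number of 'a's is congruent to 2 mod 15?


States track (count of 'a') mod 15.
Need 15 states: one per remainder 0..14; accept = remainder 2.

15


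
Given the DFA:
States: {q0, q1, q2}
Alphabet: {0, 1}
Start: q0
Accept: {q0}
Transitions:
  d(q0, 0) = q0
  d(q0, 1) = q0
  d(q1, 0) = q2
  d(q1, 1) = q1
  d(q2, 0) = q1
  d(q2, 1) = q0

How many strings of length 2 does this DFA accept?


Enumerating all length-2 strings:
  "00" -> q0 [accept]
  "01" -> q0 [accept]
  "10" -> q0 [accept]
  "11" -> q0 [accept]

4 out of 4


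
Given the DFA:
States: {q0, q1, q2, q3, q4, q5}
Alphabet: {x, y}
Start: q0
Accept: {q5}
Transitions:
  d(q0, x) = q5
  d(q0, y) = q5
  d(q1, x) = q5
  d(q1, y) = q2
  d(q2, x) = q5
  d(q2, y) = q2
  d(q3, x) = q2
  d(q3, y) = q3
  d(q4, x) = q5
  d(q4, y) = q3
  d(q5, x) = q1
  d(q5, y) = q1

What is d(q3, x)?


Looking up transition d(q3, x)

q2


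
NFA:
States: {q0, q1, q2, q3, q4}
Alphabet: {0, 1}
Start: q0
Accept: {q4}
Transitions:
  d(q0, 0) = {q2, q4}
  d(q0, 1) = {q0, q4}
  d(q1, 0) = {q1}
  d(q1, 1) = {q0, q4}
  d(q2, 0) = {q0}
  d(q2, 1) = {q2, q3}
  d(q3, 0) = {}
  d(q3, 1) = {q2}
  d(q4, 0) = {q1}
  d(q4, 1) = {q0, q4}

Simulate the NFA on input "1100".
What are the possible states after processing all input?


Start: {q0}
  --1--> {q0, q4}
  --1--> {q0, q4}
  --0--> {q1, q2, q4}
  --0--> {q0, q1}

{q0, q1}


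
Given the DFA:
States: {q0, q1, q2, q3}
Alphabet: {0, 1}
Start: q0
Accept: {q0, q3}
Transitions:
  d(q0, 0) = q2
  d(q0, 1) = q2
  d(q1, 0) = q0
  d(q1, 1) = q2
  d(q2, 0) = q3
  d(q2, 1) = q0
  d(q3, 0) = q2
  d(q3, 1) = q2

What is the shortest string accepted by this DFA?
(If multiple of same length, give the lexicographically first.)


BFS by string length (lex-first path to each state shown):
  len 0: q0<-""
Found accept state at length 0.

"" (empty string)


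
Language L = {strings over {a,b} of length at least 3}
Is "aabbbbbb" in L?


length = 8

Yes, "aabbbbbb" is in L


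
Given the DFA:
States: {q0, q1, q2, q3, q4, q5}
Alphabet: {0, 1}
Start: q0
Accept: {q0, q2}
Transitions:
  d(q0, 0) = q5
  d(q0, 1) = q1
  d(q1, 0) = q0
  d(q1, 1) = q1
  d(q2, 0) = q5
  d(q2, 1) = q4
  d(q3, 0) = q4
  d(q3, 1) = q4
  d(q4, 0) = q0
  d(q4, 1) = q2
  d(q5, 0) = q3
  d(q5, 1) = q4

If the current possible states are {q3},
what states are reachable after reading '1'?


Apply transition on '1' from each current state:
  d(q3, 1) = q4

{q4}


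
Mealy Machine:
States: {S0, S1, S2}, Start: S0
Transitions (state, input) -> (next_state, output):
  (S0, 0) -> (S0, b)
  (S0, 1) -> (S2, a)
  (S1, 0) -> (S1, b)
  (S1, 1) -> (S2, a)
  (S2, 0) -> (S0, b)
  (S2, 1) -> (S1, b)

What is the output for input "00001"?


Step-by-step:
  (S0, 0) -> (S0, b)
  (S0, 0) -> (S0, b)
  (S0, 0) -> (S0, b)
  (S0, 0) -> (S0, b)
  (S0, 1) -> (S2, a)

"bbbba"


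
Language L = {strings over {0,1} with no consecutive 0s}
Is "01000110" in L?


'00' occurs at index 2

No, "01000110" is not in L


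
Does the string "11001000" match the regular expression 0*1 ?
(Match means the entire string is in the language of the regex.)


|string| = 8; first = '1'; last = '0'

No, "11001000" does not match 0*1


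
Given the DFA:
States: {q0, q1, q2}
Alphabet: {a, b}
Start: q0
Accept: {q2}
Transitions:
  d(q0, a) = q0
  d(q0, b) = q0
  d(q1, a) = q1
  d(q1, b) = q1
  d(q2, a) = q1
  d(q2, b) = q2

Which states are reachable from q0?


BFS from q0:
  layer 0: {q0}

{q0}


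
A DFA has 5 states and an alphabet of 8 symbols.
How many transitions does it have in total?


Each state has exactly one transition per symbol.
5 * 8 = 40

40


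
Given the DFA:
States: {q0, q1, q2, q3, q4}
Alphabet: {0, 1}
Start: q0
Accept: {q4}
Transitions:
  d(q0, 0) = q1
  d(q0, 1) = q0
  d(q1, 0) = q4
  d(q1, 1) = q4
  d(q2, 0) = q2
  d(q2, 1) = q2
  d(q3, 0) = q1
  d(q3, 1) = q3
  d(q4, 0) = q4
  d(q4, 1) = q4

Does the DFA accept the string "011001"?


Trace: q0 -> q1 -> q4 -> q4 -> q4 -> q4 -> q4
Final state: q4
Accept states: {q4}

Yes, accepted (final state q4 is an accept state)


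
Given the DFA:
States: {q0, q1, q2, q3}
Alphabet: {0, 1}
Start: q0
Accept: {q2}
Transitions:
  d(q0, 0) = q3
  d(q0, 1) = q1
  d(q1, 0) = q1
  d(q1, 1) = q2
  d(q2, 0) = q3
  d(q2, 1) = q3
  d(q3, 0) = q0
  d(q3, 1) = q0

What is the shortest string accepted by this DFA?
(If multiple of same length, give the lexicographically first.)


BFS by string length (lex-first path to each state shown):
  len 0: q0<-""
  len 1: q1<-"1", q3<-"0"
  len 2: q0<-"00", q1<-"10", q2<-"11"
Found accept state at length 2.

"11"


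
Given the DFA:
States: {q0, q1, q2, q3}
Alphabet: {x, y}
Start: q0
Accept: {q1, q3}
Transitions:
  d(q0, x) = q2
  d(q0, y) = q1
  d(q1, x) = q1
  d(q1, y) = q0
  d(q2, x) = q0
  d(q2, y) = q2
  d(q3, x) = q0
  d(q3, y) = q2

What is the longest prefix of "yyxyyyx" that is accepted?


Run the DFA, marking each prefix where the state is accepting:
  "" -> q0 [reject]
  "y" -> q1 [accept]
  "yy" -> q0 [reject]
  "yyx" -> q2 [reject]
  "yyxy" -> q2 [reject]
  "yyxyy" -> q2 [reject]
  "yyxyyy" -> q2 [reject]
  "yyxyyyx" -> q0 [reject]

"y"


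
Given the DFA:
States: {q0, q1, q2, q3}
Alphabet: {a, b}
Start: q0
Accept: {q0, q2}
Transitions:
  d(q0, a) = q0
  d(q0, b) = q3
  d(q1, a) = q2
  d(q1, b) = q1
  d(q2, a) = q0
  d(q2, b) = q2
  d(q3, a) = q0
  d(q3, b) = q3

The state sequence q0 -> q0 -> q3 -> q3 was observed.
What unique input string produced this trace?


Trace back each transition to find the symbol:
  q0 --[a]--> q0
  q0 --[b]--> q3
  q3 --[b]--> q3

"abb"


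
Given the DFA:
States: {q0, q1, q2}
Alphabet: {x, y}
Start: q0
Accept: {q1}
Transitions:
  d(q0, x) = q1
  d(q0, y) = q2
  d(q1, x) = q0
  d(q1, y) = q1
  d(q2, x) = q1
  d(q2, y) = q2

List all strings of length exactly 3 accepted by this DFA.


All strings of length 3: 8 total
Accepted: 4

"xxx", "xyy", "yxy", "yyx"


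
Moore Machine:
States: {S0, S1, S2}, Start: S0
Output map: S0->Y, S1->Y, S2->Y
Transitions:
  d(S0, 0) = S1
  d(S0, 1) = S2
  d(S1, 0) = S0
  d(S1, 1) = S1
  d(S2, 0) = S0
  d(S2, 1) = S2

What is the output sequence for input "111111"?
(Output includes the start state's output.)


Start: S0 (output Y)
  --1--> S2 (output Y)
  --1--> S2 (output Y)
  --1--> S2 (output Y)
  --1--> S2 (output Y)
  --1--> S2 (output Y)
  --1--> S2 (output Y)

"YYYYYYY"


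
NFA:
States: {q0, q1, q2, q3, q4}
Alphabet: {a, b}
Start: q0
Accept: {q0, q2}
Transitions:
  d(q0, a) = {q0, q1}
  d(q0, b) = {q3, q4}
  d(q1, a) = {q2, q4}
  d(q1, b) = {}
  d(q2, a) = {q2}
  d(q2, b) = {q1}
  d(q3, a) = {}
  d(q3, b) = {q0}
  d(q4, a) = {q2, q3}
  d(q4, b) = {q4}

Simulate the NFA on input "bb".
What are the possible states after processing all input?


Start: {q0}
  --b--> {q3, q4}
  --b--> {q0, q4}

{q0, q4}


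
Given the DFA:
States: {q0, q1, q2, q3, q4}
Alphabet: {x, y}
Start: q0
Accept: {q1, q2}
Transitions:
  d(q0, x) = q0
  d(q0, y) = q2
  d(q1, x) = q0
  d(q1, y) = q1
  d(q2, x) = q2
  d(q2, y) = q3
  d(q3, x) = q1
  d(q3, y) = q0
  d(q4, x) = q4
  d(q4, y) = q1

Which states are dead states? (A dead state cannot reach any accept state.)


Forward reachability from each state:
  q0 -> reaches accept state q1 (live)
  q1 -> reaches accept state q1 (live)
  q2 -> reaches accept state q1 (live)
  q3 -> reaches accept state q1 (live)
  q4 -> reaches accept state q1 (live)

None (all states can reach an accept state)


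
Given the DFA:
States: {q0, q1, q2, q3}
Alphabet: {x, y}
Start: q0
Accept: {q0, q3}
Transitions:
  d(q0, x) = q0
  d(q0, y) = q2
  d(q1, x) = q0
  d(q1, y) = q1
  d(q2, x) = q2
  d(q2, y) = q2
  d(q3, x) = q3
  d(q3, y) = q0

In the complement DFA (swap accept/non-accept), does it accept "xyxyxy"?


Trace: q0 -> q0 -> q2 -> q2 -> q2 -> q2 -> q2
Final: q2
Original accept: {q0, q3}
Complement: q2 is not in original accept

Yes, complement accepts (original rejects)


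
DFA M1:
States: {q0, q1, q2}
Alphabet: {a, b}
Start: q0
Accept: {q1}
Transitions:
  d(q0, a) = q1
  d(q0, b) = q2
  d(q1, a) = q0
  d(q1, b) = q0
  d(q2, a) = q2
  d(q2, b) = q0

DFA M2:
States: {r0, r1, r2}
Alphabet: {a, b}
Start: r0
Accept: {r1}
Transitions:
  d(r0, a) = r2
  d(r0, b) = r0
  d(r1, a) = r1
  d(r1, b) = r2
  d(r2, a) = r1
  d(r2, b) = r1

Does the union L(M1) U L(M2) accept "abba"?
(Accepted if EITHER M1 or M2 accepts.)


M1: final=q2 accepted=False
M2: final=r1 accepted=True

Yes, union accepts


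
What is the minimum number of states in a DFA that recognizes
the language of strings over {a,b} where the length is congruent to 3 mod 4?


States track (length) mod 4.
Need 4 states: one per remainder 0..3; accept = remainder 3.

4


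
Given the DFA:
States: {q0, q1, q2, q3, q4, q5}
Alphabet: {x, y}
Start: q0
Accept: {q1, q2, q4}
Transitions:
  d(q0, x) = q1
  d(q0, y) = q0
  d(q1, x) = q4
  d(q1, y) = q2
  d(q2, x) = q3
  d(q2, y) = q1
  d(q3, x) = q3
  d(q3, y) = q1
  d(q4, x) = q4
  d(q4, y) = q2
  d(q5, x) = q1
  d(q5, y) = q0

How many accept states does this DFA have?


Accept states listed: {q1, q2, q4}
Counting: q1(1) q2(2) q4(3)

3


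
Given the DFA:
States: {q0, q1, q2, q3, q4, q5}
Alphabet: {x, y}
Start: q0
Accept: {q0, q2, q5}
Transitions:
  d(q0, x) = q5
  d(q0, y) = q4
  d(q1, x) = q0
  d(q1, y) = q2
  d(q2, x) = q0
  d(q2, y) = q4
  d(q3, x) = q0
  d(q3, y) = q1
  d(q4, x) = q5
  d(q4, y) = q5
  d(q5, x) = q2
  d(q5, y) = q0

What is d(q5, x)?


Looking up transition d(q5, x)

q2
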